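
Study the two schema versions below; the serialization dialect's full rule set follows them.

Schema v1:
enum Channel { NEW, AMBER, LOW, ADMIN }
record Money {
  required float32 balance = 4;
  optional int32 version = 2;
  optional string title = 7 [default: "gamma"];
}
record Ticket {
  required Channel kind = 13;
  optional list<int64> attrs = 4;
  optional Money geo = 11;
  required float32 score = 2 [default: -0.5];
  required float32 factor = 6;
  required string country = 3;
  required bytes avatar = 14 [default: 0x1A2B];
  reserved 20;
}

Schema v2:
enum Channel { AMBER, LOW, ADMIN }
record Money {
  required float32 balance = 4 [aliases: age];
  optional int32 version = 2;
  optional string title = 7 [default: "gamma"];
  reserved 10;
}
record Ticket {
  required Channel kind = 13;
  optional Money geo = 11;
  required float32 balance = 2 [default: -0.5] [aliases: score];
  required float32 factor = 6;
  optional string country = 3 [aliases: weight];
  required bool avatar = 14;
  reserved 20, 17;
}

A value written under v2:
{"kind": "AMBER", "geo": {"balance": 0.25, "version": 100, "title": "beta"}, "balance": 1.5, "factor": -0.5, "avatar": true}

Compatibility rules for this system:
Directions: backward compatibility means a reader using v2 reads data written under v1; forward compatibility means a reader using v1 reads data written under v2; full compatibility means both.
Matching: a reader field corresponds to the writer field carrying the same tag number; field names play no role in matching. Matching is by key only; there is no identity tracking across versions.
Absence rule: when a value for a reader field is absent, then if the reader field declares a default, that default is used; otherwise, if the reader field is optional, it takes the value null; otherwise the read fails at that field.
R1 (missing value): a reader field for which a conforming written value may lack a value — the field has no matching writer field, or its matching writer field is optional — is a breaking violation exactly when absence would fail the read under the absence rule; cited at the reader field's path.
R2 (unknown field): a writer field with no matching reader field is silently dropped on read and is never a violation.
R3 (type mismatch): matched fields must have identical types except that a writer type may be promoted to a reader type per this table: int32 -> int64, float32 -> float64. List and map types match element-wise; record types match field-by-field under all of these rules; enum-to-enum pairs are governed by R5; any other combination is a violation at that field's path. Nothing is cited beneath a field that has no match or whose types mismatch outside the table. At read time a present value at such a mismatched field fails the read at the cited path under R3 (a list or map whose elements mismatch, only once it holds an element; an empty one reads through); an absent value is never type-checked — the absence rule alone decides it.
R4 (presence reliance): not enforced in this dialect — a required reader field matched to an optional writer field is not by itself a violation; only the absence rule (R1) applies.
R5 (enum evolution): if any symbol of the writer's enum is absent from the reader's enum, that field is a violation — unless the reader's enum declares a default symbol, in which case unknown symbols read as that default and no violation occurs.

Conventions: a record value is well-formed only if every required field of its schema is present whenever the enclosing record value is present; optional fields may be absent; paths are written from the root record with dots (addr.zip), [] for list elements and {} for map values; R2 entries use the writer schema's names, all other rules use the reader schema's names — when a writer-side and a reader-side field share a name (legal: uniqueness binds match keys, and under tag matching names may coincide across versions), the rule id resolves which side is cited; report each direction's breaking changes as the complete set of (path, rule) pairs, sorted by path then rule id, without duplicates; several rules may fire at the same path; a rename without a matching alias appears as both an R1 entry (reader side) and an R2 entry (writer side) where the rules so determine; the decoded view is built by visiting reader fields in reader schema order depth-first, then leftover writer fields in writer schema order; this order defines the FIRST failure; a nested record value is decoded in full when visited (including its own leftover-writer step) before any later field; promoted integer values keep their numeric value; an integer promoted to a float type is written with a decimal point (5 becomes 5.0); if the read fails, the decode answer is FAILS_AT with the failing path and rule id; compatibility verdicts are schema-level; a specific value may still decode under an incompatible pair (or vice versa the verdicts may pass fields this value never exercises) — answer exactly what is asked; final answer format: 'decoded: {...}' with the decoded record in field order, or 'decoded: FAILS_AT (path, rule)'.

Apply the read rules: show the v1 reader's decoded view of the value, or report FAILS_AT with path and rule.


decoded: FAILS_AT (country, R1)

in Ticket below, arrows point writer -> reader
decode (reader v1):
  kind := "AMBER"
  attrs := null (not supplied -> null)
  geo.balance := 0.25
  geo.version := 100
  geo.title := "beta"
  score := 1.5 (from writer balance)
  factor := -0.5
  read fails at country under R1 (no fill)
  => FAILS_AT (country, R1)
diffs on Ticket not affecting the asked answer:
  removed field attrs from record Ticket -> inert under this dialect — no rule fires on Ticket and the result does not move
  enum Channel (field kind in record Ticket): symbol NEW removed -> changes Ticket's schema-level verdicts only — the decode of this value is the same
  field avatar in record Ticket: type bytes changed to bool (its default is dropped) -> changes Ticket's schema-level verdicts only — the decode of this value is the same
  renamed field score to balance in record Ticket (alias score declared on the renamed field) -> inert under this dialect — no rule fires on Ticket and the result does not move


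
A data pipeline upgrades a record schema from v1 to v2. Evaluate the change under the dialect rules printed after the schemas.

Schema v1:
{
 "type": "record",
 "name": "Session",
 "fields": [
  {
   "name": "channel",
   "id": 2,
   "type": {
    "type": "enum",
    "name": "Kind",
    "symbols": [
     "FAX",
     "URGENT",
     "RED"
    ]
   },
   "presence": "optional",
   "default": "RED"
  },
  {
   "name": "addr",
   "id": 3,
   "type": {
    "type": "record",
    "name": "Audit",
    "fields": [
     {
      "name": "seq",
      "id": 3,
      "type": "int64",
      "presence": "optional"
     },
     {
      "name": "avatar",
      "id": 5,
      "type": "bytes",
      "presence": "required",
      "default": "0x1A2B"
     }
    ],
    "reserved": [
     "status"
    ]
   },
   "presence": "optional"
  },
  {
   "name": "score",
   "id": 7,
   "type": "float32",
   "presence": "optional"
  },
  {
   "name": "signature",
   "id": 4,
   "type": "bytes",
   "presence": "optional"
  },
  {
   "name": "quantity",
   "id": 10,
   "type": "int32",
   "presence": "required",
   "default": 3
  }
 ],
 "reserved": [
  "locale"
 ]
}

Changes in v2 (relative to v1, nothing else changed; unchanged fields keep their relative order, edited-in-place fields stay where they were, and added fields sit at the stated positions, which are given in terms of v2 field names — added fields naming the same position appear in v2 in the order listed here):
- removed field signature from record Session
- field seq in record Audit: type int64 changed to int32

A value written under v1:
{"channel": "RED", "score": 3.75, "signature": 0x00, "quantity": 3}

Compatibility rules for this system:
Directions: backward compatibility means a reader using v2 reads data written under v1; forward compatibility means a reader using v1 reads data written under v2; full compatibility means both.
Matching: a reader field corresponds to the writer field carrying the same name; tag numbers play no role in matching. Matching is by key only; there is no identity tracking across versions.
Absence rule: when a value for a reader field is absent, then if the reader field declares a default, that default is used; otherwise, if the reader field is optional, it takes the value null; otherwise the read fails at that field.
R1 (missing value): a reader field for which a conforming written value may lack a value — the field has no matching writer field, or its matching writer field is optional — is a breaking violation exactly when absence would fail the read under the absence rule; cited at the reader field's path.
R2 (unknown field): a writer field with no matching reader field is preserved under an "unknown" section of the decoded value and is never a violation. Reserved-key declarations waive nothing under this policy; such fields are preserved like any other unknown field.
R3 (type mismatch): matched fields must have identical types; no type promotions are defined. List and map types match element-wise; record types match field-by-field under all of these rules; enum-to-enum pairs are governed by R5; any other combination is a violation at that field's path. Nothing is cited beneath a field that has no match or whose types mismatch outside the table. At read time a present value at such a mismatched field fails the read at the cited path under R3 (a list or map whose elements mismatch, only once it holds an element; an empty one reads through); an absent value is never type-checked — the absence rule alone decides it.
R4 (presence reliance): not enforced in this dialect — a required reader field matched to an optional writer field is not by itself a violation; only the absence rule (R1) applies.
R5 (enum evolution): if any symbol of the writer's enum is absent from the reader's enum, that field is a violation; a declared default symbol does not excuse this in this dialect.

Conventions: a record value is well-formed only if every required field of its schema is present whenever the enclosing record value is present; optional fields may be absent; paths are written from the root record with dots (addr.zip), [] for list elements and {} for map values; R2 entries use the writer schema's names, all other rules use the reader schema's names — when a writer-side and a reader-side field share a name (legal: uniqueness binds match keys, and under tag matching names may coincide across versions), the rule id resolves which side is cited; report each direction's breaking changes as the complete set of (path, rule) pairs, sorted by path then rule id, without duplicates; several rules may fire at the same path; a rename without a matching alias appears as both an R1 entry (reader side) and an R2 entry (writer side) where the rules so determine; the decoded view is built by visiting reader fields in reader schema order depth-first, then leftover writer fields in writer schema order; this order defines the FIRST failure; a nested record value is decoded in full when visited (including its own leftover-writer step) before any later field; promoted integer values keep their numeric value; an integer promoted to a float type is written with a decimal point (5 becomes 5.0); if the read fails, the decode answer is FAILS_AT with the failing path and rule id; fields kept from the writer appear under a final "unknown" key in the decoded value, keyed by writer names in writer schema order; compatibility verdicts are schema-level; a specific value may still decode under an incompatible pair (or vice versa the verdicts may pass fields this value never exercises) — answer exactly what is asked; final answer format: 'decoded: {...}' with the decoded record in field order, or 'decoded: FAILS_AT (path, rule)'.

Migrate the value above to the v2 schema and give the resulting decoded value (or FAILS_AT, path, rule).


decoded: {"channel": "RED", "addr": null, "score": 3.75, "quantity": 3, "unknown": {"signature": 0x00}}

each type pair in Session: writer, then reader
decode (reader v2):
  channel := "RED"
  addr := null (missing; optional => null)
  score := 3.75
  quantity := 3
  writer signature: kept under "unknown"
  => decoded: {"channel": "RED", "addr": null, "score": 3.75, "quantity": 3, "unknown": {"signature": 0x00}}
the rest of the Session diff is inert for this question:
  field seq in record Audit: type int64 changed to int32 -> shifts the Session verdicts, not this decode


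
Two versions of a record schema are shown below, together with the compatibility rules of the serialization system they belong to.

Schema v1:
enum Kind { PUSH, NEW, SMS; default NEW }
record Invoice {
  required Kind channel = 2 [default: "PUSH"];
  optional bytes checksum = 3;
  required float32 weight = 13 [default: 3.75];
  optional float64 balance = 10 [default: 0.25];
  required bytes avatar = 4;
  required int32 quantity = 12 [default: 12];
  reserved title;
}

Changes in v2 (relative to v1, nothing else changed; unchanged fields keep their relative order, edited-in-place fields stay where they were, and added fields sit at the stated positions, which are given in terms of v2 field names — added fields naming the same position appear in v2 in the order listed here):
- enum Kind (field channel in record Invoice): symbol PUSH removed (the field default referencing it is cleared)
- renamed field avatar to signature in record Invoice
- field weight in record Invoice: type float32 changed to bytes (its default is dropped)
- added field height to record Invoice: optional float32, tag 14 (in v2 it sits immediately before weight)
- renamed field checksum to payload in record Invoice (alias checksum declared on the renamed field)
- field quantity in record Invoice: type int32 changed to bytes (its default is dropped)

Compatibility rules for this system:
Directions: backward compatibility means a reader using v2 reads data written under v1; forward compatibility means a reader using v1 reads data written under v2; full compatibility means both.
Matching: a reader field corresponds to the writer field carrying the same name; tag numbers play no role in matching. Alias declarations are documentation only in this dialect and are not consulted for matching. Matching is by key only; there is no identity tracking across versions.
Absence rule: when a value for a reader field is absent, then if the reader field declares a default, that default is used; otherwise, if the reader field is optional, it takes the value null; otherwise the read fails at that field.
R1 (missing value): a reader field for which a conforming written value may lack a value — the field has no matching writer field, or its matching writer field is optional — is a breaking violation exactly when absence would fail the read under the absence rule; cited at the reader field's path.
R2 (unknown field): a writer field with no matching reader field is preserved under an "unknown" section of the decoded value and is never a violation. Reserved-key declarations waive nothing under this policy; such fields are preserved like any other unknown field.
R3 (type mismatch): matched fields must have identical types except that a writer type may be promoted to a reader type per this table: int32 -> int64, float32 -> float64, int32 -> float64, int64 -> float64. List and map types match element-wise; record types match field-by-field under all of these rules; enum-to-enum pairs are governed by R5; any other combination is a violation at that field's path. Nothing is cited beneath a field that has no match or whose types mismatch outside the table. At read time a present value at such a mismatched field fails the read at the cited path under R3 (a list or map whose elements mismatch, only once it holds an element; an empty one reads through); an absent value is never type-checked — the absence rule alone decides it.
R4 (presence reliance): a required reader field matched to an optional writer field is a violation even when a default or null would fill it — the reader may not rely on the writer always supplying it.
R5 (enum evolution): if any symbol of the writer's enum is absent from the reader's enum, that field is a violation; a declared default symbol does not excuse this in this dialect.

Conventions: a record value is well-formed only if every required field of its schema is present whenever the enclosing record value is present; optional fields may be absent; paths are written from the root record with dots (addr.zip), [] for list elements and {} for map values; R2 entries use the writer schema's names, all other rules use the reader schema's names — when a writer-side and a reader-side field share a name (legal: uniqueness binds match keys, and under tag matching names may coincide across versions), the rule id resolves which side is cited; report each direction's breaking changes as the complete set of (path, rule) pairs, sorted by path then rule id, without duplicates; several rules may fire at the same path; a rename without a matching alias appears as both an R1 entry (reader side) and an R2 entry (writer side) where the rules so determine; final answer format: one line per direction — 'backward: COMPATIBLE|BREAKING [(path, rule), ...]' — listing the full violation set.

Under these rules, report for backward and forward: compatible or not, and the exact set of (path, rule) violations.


backward: BREAKING [(channel, R5), (quantity, R3), (signature, R1), (weight, R3)]; forward: BREAKING [(avatar, R1), (quantity, R3), (weight, R3)]

in Invoice below, arrows point writer -> reader
backward on Invoice — v2 reading data written by v1:
  Kind -> Kind, writer required: channel aligns to channel
  payload: no writer match
  height: no writer match
  float32 -> bytes, writer required: weight aligns to weight
  float64 -> float64, writer optional: balance aligns to balance
  signature: no writer match
  int32 -> bytes, writer required: quantity aligns to quantity
  checksum (writer side), unknown to reader
  avatar (writer side), unknown to reader
  breaking: (channel, R5)
  breaking: (quantity, R3)
  breaking: (signature, R1)
  breaking: (weight, R3)
  => backward verdict for Invoice: BREAKING, 4 violation(s)
forward on Invoice — v1 reading data written by v2:
  Kind -> Kind, writer required: channel aligns to channel
  checksum: no writer match
  bytes -> float32, writer required: weight aligns to weight
  float64 -> float64, writer optional: balance aligns to balance
  avatar: no writer match
  bytes -> int32, writer required: quantity aligns to quantity
  payload (writer side), unknown to reader
  height (writer side), unknown to reader
  signature (writer side), unknown to reader
  breaking: (avatar, R1)
  breaking: (quantity, R3)
  breaking: (weight, R3)
  => forward verdict for Invoice: BREAKING, 3 violation(s)


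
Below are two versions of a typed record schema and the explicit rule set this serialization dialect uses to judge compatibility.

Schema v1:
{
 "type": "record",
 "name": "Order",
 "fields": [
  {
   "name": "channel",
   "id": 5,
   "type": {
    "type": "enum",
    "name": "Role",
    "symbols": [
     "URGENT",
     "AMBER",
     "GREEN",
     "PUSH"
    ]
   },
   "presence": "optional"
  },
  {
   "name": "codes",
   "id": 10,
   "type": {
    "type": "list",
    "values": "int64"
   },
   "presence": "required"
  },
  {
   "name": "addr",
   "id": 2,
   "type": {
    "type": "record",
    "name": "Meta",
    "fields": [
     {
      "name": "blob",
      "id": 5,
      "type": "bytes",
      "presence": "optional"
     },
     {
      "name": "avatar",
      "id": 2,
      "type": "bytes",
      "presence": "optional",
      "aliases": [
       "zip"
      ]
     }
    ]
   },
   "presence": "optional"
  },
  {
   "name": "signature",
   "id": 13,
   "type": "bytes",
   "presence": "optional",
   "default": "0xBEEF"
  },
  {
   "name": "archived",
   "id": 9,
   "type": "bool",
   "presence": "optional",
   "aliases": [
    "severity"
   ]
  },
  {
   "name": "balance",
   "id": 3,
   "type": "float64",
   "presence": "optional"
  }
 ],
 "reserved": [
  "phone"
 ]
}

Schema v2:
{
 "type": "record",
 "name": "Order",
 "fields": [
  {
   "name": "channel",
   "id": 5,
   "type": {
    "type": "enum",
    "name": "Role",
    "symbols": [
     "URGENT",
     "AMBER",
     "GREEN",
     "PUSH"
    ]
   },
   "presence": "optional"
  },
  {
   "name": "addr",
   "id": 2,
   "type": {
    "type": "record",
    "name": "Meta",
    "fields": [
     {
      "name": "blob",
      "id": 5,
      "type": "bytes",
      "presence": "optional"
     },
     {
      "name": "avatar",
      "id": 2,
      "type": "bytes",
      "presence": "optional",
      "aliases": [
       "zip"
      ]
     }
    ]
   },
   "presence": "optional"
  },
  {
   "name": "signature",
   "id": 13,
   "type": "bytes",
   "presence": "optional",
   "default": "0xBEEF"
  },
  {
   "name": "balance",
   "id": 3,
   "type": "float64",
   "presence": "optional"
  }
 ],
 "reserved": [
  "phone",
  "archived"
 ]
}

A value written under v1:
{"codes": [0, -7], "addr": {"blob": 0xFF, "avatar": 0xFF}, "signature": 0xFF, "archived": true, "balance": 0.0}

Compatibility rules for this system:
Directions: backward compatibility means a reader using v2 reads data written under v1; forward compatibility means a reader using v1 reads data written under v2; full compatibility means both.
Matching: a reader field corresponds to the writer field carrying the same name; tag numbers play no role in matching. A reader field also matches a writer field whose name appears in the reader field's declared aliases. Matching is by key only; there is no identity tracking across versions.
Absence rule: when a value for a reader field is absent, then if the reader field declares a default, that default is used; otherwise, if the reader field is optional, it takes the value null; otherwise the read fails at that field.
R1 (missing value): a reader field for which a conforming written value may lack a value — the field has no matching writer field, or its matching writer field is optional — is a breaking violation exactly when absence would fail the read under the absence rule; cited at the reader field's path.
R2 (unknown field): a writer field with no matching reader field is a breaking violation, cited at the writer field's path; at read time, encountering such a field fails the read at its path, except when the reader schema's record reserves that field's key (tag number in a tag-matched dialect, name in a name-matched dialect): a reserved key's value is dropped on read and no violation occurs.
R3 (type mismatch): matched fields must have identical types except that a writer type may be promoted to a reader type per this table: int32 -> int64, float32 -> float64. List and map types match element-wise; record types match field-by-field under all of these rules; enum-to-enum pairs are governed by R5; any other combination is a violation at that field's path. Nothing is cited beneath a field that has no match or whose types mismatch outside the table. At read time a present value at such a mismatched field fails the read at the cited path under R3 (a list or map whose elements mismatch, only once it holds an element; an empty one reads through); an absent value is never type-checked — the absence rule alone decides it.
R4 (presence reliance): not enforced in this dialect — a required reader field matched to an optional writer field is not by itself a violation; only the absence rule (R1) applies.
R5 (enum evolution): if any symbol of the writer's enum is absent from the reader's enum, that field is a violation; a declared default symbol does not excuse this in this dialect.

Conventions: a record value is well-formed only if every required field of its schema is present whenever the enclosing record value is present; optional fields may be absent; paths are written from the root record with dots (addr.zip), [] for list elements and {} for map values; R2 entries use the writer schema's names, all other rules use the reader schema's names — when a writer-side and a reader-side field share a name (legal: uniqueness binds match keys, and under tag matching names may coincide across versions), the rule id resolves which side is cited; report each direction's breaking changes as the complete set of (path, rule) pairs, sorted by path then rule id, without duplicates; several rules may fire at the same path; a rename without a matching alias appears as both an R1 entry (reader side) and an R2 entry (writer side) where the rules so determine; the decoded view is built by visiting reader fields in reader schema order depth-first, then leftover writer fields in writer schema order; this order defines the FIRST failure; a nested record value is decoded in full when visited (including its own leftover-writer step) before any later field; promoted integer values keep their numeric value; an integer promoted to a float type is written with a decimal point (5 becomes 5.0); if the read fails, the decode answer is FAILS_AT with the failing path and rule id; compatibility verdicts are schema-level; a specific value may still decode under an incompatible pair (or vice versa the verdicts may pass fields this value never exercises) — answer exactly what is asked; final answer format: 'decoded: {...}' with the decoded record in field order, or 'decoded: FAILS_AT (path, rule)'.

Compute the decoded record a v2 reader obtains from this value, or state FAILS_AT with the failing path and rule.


decoded: FAILS_AT (codes, R2)

arrows below run writer -> reader for Order
migrating the Order value to v2:
  channel := null (not supplied -> null)
  addr.blob := 0xFF
  addr.avatar := 0xFF
  signature := 0xFF
  balance := 0.0
  read fails at codes under R2 (unknown field)
  => FAILS_AT (codes, R2)
the other Order changes do not affect what is asked:
  removed field archived from record Order (its key "archived" joins the reserved list) -> fires no rule on Order under this dialect and leaves the result unchanged


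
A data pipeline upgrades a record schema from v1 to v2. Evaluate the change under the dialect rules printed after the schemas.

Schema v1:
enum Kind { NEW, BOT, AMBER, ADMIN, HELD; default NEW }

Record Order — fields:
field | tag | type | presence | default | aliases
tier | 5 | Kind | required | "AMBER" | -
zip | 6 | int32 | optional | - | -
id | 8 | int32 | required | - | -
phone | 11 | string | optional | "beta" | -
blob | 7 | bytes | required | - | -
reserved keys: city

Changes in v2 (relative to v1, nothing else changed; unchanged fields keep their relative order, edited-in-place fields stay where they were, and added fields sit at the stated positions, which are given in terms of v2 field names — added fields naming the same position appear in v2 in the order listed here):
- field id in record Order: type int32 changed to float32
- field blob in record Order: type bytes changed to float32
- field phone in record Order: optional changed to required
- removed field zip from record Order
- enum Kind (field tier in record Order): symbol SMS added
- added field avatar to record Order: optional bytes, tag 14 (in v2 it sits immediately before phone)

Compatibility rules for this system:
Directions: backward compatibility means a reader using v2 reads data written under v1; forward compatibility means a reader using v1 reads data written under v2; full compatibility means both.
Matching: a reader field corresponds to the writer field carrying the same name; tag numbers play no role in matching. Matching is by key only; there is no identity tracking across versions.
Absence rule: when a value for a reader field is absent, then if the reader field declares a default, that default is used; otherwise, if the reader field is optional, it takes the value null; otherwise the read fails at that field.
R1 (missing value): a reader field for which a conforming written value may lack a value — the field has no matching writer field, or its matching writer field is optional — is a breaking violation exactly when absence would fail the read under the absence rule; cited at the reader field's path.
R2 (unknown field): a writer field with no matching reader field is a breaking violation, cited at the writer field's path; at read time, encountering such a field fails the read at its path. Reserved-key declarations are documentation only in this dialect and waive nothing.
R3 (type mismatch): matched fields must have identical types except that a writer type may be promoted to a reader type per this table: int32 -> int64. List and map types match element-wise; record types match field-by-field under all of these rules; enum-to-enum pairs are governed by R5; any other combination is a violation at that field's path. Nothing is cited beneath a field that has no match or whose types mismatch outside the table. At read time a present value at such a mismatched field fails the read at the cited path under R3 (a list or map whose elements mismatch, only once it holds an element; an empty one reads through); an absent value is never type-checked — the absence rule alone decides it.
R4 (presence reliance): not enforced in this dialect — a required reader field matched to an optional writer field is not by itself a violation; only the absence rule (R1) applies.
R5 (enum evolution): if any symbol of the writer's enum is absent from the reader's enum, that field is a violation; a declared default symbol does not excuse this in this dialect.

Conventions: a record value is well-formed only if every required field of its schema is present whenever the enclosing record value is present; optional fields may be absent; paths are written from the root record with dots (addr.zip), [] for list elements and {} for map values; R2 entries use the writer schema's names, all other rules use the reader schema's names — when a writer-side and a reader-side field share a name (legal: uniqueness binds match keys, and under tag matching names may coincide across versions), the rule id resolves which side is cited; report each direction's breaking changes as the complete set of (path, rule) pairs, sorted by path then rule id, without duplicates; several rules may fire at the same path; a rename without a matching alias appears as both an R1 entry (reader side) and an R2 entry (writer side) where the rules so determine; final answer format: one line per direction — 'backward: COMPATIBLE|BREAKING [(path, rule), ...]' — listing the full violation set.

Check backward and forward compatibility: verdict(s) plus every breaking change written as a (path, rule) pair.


arrows below run writer -> reader for Order
backward for Order (reader v2, writer v1):
  tier <- tier (Kind -> Kind, writer required)
  id <- id (int32 -> float32, writer required)
  avatar: no writer match
  phone <- phone (string -> string, writer optional)
  blob <- blob (bytes -> float32, writer required)
  writer field zip has no reader counterpart
  breaking: (blob, R3)
  breaking: (id, R3)
  breaking: (zip, R2)
  => backward verdict for Order: BREAKING, 3 violation(s)
forward for Order (reader v1, writer v2):
  tier <- tier (Kind -> Kind, writer required)
  zip: no writer match
  id <- id (float32 -> int32, writer required)
  phone <- phone (string -> string, writer required)
  blob <- blob (float32 -> bytes, writer required)
  writer field avatar has no reader counterpart
  breaking: (avatar, R2)
  breaking: (blob, R3)
  breaking: (id, R3)
  breaking: (tier, R5)
  => forward verdict for Order: BREAKING, 4 violation(s)

backward: BREAKING [(blob, R3), (id, R3), (zip, R2)]; forward: BREAKING [(avatar, R2), (blob, R3), (id, R3), (tier, R5)]


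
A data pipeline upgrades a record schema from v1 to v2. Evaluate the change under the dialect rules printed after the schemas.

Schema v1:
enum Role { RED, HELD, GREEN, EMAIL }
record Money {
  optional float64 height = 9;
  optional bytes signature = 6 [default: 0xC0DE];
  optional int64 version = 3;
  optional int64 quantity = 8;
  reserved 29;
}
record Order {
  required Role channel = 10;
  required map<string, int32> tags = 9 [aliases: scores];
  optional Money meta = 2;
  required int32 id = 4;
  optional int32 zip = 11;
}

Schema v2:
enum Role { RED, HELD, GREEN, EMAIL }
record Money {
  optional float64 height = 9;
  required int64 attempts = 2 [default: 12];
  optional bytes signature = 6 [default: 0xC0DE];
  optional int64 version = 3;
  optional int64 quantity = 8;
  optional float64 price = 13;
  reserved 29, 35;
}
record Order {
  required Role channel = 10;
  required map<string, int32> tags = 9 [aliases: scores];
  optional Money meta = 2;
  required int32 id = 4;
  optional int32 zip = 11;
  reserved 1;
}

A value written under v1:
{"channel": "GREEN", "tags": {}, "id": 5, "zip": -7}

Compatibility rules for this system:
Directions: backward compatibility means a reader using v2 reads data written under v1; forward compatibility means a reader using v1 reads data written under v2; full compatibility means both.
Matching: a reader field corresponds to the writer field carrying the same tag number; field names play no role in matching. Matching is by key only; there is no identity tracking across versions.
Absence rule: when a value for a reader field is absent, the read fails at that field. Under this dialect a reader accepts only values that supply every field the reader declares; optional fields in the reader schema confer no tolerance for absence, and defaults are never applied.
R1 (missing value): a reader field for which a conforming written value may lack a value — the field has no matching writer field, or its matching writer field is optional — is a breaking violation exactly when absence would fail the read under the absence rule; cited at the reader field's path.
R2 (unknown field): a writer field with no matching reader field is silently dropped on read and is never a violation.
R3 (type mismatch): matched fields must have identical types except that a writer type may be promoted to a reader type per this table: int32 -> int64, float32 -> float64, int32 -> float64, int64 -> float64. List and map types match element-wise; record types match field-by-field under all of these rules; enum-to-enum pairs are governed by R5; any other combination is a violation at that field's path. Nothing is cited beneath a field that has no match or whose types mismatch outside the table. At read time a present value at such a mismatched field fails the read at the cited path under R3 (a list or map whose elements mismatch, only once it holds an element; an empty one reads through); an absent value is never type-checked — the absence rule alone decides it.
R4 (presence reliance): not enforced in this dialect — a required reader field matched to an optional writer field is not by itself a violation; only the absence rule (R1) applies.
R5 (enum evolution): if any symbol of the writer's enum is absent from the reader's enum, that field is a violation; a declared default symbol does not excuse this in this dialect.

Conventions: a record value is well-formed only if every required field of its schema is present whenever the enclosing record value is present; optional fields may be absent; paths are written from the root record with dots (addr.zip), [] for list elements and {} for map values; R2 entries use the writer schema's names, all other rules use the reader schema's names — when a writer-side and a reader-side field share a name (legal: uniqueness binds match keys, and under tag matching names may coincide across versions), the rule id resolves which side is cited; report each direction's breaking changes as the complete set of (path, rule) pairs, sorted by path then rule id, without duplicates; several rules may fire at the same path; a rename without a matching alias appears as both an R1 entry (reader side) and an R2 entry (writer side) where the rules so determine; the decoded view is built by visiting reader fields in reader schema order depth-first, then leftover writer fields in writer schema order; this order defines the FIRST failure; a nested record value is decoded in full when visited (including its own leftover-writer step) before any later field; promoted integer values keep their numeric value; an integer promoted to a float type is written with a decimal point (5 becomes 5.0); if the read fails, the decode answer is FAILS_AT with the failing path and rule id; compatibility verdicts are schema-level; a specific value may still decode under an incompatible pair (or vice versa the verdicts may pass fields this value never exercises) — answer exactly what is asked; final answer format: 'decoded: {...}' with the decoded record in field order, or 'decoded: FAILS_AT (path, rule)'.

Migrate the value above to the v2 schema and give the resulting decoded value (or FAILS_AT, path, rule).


arrows below run writer -> reader for Order
migrating the Order value to v2:
  channel := "GREEN"
  tags := {}
  read fails at meta under R1 (no fill)
  => FAILS_AT (meta, R1)
diffs on Order not affecting the asked answer:
  added field price to record Money: optional float64, tag 13 (in v2 it sits last) -> a verdict-level change on Order — the shown value reads the same
  added field attempts to record Money: required int64, tag 2, default 12 (in v2 it sits immediately before signature) -> a verdict-level change on Order — the shown value reads the same

decoded: FAILS_AT (meta, R1)


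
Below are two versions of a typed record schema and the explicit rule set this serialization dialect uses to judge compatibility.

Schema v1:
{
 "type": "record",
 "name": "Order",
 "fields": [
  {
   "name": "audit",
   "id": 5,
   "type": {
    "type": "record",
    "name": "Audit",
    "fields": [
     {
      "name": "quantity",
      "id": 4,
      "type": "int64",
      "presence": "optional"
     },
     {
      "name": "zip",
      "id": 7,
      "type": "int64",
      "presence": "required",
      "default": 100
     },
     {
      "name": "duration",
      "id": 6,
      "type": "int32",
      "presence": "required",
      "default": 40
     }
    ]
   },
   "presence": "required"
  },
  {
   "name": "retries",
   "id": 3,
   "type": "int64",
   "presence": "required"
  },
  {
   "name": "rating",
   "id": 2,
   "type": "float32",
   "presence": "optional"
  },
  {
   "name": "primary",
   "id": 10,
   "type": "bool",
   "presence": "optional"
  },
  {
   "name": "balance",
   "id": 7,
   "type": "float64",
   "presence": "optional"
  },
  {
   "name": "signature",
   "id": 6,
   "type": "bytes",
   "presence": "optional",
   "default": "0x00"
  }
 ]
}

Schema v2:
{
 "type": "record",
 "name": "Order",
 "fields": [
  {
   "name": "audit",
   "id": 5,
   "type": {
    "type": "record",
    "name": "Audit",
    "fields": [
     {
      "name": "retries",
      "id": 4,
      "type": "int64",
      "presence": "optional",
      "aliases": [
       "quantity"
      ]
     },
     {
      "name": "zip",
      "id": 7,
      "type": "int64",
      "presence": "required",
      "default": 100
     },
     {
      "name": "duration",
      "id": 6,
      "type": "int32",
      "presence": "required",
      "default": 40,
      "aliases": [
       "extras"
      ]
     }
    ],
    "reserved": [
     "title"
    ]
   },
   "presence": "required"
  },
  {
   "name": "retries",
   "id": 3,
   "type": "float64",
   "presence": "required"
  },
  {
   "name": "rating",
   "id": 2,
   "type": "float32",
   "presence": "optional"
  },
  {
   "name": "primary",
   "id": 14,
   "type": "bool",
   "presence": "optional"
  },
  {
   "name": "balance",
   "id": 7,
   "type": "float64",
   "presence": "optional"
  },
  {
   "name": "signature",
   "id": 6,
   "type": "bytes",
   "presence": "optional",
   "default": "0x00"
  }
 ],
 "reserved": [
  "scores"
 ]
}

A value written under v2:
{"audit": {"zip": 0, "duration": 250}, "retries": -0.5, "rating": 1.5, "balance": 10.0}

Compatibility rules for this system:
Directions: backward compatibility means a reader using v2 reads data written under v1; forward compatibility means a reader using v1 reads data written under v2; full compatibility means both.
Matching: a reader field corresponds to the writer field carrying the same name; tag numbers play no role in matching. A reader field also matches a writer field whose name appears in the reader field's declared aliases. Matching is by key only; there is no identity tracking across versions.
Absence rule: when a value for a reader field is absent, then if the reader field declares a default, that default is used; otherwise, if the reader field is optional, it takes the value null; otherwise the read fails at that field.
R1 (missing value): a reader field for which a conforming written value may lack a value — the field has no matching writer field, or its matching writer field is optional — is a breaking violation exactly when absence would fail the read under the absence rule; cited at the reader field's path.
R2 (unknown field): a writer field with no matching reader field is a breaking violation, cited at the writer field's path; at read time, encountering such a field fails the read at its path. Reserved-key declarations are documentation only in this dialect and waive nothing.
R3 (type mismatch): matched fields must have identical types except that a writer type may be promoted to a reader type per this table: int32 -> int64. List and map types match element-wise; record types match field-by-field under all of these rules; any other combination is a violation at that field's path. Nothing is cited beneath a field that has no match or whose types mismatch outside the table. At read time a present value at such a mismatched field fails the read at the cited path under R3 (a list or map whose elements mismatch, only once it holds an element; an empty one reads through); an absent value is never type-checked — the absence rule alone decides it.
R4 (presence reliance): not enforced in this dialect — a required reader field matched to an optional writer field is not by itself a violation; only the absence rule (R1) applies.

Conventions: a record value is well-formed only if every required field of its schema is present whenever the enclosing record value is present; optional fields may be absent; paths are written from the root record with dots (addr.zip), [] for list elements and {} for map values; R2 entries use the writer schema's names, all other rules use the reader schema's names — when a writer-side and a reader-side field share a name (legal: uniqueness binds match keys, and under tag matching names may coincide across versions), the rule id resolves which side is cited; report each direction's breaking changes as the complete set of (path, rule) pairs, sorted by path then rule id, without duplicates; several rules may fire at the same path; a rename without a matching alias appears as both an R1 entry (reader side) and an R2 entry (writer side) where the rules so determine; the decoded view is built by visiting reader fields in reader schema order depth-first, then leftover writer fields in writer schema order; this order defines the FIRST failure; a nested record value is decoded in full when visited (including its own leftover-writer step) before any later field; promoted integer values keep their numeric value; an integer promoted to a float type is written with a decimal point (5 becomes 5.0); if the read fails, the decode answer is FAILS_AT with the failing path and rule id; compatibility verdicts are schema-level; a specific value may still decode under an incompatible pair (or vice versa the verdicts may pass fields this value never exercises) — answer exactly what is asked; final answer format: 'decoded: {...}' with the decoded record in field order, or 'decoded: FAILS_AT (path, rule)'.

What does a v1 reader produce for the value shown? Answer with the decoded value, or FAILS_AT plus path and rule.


decoded: FAILS_AT (retries, R3)

the writer's type comes first in each Order pair
decoding the Order value with the v1 reader:
  audit.quantity := null (not supplied -> null)
  audit.zip := 0
  audit.duration := 250
  read fails at retries under R3
  => FAILS_AT (retries, R3)
ruling out the remaining Order differences:
  field primary in record Order: tag 10 changed to 14 -> inert under this dialect — no rule fires on Order and the result does not move
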